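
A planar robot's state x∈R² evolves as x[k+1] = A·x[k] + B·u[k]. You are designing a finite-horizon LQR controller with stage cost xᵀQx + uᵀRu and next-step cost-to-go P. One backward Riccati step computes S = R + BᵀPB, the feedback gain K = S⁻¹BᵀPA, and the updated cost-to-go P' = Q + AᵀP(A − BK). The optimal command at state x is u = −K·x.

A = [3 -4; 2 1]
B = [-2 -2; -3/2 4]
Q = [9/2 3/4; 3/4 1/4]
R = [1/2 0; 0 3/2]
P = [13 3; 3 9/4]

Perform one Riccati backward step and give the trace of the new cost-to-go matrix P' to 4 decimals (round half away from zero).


7.3778

BᵀP = [-30.5000 -9.3750; -14.0000 3.0000]
S = R + BᵀPB = [1/2 0; 0 3/2] + [75.0625 23.5000; 23.5000 40.0000] = [75.5625 23.5000; 23.5000 41.5000]
BᵀPA = [-110.2500 112.6250; -36.0000 59.0000]
K = S⁻¹·BᵀPA = [-1.4435 1.2724; -0.0501 0.7012]
A−BK = [0.0129 -0.0528; 0.0351 0.1040]
AᵀP(A−BK) = [1.0532 -0.9732; -0.9732 1.5746]
P' = Q + AᵀP(A−BK) = [5.5532 -0.2232; -0.2232 1.8246]
tr(P') = 7.3778


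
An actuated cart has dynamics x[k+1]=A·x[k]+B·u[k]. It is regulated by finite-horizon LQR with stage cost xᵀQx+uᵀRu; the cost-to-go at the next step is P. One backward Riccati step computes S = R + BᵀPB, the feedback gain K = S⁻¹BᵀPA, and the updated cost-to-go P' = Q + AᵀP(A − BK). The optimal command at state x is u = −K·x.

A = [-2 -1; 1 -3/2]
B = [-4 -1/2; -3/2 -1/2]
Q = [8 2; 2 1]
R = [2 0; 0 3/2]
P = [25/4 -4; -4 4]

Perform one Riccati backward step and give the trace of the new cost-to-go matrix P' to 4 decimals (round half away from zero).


BᵀP = [-19.0000 10.0000; -1.1250 0.0000]
S = R + BᵀPB = [2 0; 0 3/2] + [61.0000 4.5000; 4.5000 0.5625] = [63.0000 4.5000; 4.5000 2.0625]
BᵀPA = [48.0000 4.0000; 2.2500 1.1250]
K = S⁻¹·BᵀPA = [0.8103 0.0291; -0.6769 0.4821]
A−BK = [0.9026 -0.6427; 1.8769 -1.2154]
AᵀP(A−BK) = [7.6308 -3.9795; -3.9795 2.5915]
P' = Q + AᵀP(A−BK) = [15.6308 -1.9795; -1.9795 3.5915]
tr(P') = 19.2222

19.2222


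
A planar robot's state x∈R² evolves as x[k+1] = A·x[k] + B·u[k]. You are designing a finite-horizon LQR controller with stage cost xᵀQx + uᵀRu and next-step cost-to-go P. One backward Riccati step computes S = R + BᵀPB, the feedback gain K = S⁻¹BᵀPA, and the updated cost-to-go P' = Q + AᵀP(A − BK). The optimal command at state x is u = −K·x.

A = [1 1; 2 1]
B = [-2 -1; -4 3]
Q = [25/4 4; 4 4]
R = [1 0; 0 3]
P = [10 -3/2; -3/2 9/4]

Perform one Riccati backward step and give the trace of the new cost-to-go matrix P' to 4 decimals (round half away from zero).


BᵀP = [-14.0000 -6.0000; -14.5000 8.2500]
S = R + BᵀPB = [1 0; 0 3] + [52.0000 -4.0000; -4.0000 39.2500] = [53.0000 -4.0000; -4.0000 42.2500]
BᵀPA = [-26.0000 -20.0000; 2.0000 -6.2500]
K = S⁻¹·BᵀPA = [-0.4905 -0.3913; 0.0009 -0.1850]
A−BK = [0.0199 0.0324; 0.0353 -0.0103]
AᵀP(A−BK) = [0.2452 0.1957; 0.1957 0.2675]
P' = Q + AᵀP(A−BK) = [6.4952 4.1957; 4.1957 4.2675]
tr(P') = 10.7628

10.7628


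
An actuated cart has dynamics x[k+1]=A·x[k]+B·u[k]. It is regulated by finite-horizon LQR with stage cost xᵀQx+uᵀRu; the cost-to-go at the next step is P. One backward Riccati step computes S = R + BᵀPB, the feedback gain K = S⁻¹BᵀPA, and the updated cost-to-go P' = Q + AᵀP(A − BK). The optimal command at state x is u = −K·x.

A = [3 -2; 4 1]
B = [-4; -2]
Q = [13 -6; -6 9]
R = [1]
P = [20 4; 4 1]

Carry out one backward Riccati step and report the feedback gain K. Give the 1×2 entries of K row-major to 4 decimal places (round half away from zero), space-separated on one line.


BᵀP = [-88.0000 -18.0000]
S = R + BᵀPB = [1] + [388.0000] = [389.0000]
BᵀPA = [-336.0000 158.0000]
K = S⁻¹·BᵀPA = [-0.8638 0.4062]
A−BK = [-0.4550 -0.3753; 2.2725 1.8123]
AᵀP(A−BK) = [1.7789 0.4730; 0.4730 0.8252]
P' = Q + AᵀP(A−BK) = [14.7789 -5.5270; -5.5270 9.8252]
tr(P') = 24.6041

-0.8638 0.4062


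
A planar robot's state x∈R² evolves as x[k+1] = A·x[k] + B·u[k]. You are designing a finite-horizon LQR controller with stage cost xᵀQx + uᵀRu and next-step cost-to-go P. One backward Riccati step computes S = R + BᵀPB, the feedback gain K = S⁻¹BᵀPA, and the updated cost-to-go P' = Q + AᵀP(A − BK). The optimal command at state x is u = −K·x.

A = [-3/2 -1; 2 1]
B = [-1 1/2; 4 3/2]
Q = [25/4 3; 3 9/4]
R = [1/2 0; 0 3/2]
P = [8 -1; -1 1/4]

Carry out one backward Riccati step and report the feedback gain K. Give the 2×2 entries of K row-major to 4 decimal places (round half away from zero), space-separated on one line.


1.0194 0.6432 -0.3676 -0.2714

BᵀP = [-12.0000 2.0000; 2.5000 -0.1250]
S = R + BᵀPB = [1/2 0; 0 3/2] + [20.0000 -3.0000; -3.0000 1.0625] = [20.5000 -3.0000; -3.0000 2.5625]
BᵀPA = [22.0000 14.0000; -4.0000 -2.6250]
K = S⁻¹·BᵀPA = [1.0194 0.6432; -0.3676 -0.2714]
A−BK = [-0.2968 -0.2211; -1.5262 -1.1658]
AᵀP(A−BK) = [1.1034 0.7638; 0.7638 0.5327]
P' = Q + AᵀP(A−BK) = [7.3534 3.7638; 3.7638 2.7827]
tr(P') = 10.1360


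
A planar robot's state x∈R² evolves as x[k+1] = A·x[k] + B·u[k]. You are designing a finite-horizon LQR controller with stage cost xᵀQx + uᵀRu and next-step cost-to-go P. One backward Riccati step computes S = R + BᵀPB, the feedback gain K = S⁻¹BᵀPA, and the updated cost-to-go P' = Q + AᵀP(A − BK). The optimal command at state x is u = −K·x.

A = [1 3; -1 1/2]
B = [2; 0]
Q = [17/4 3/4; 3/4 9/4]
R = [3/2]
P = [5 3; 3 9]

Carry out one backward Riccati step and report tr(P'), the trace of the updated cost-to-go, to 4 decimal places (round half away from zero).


BᵀP = [10.0000 6.0000]
S = R + BᵀPB = [3/2] + [20.0000] = [21.5000]
BᵀPA = [4.0000 33.0000]
K = S⁻¹·BᵀPA = [0.1860 1.5349]
A−BK = [0.6279 -0.0698; -1.0000 0.5000]
AᵀP(A−BK) = [7.2558 -3.1395; -3.1395 5.5988]
P' = Q + AᵀP(A−BK) = [11.5058 -2.3895; -2.3895 7.8488]
tr(P') = 19.3547

19.3547


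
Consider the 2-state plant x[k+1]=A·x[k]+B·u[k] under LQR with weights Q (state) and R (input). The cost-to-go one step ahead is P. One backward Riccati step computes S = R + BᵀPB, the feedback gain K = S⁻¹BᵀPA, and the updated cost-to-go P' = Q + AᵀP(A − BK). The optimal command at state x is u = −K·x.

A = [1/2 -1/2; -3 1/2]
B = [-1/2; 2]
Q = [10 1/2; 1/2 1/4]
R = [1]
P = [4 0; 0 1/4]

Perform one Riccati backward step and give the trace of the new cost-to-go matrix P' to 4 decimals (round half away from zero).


11.9583

BᵀP = [-2.0000 0.5000]
S = R + BᵀPB = [1] + [2.0000] = [3.0000]
BᵀPA = [-2.5000 1.2500]
K = S⁻¹·BᵀPA = [-0.8333 0.4167]
A−BK = [0.0833 -0.2917; -1.3333 -0.3333]
AᵀP(A−BK) = [1.1667 -0.3333; -0.3333 0.5417]
P' = Q + AᵀP(A−BK) = [11.1667 0.1667; 0.1667 0.7917]
tr(P') = 11.9583


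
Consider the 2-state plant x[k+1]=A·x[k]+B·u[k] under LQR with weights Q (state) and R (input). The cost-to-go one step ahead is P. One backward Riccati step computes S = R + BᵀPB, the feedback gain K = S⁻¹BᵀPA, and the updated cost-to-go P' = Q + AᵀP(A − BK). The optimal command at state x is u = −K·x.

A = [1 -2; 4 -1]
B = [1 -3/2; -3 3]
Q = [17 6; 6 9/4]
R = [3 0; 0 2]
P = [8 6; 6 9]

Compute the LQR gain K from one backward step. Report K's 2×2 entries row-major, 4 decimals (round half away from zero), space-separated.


-2.0549 1.4848 -0.4390 0.8780

BᵀP = [-10.0000 -21.0000; 6.0000 18.0000]
S = R + BᵀPB = [3 0; 0 2] + [53.0000 -48.0000; -48.0000 45.0000] = [56.0000 -48.0000; -48.0000 47.0000]
BᵀPA = [-94.0000 41.0000; 78.0000 -30.0000]
K = S⁻¹·BᵀPA = [-2.0549 1.4848; -0.4390 0.8780]
A−BK = [2.3963 -2.1677; -0.8476 0.8201]
AᵀP(A−BK) = [41.0854 -34.9207; -34.9207 30.4665]
P' = Q + AᵀP(A−BK) = [58.0854 -28.9207; -28.9207 32.7165]
tr(P') = 90.8018


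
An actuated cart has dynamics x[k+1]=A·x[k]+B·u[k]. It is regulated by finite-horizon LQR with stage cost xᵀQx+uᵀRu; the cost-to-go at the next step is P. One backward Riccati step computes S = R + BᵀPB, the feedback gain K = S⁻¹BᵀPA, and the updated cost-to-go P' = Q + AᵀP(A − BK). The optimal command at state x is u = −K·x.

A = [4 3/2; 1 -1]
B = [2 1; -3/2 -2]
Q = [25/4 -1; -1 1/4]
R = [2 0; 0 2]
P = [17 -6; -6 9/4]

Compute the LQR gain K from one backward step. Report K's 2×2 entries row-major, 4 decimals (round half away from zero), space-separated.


1.0824 0.5086 0.4938 0.3171

BᵀP = [43.0000 -15.3750; 29.0000 -10.5000]
S = R + BᵀPB = [2 0; 0 2] + [109.0625 73.7500; 73.7500 50.0000] = [111.0625 73.7500; 73.7500 52.0000]
BᵀPA = [156.6250 79.8750; 105.5000 54.0000]
K = S⁻¹·BᵀPA = [1.0824 0.5086; 0.4938 0.3171]
A−BK = [1.3415 0.1656; 3.6111 0.3971]
AᵀP(A−BK) = [4.6328 1.6330; 1.6330 0.7504]
P' = Q + AᵀP(A−BK) = [10.8828 0.6330; 0.6330 1.0004]
tr(P') = 11.8832


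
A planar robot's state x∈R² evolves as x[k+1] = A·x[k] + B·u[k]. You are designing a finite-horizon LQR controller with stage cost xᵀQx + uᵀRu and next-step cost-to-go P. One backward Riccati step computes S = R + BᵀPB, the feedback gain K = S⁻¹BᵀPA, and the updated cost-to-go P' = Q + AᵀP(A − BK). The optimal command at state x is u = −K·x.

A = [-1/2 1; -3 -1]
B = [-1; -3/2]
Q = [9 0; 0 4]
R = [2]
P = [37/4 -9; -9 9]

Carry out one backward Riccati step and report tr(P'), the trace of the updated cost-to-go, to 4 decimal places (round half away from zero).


BᵀP = [4.2500 -4.5000]
S = R + BᵀPB = [2] + [2.5000] = [4.5000]
BᵀPA = [11.3750 8.7500]
K = S⁻¹·BᵀPA = [2.5278 1.9444]
A−BK = [2.0278 2.9444; 0.7917 1.9167]
AᵀP(A−BK) = [27.5590 22.7569; 22.7569 19.2361]
P' = Q + AᵀP(A−BK) = [36.5590 22.7569; 22.7569 23.2361]
tr(P') = 59.7951

59.7951


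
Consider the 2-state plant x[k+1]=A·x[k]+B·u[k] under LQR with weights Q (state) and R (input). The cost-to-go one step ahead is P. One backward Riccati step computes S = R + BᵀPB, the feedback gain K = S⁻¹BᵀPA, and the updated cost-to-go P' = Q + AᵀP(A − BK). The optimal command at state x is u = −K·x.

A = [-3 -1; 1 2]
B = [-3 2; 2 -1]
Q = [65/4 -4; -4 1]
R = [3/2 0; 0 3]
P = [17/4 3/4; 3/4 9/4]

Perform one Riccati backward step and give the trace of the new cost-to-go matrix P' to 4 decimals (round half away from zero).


BᵀP = [-11.2500 2.2500; 7.7500 -0.7500]
S = R + BᵀPB = [3/2 0; 0 3] + [38.2500 -24.7500; -24.7500 16.2500] = [39.7500 -24.7500; -24.7500 19.2500]
BᵀPA = [36.0000 15.7500; -24.0000 -9.2500]
K = S⁻¹·BᵀPA = [0.6486 0.4865; -0.4128 0.1450]
A−BK = [-0.2285 0.1695; -0.7101 1.1720]
AᵀP(A−BK) = [2.7420 -2.0344; -2.0344 3.9287]
P' = Q + AᵀP(A−BK) = [18.9920 -6.0344; -6.0344 4.9287]
tr(P') = 23.9208

23.9208


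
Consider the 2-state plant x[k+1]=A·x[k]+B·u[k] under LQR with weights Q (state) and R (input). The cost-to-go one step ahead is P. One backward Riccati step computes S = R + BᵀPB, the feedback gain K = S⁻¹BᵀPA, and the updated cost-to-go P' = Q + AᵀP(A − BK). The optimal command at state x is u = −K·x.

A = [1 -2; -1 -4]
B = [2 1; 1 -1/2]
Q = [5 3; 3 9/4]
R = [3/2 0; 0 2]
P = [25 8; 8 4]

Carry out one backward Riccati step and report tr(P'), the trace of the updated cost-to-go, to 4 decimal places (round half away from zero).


19.6233

BᵀP = [58.0000 20.0000; 21.0000 6.0000]
S = R + BᵀPB = [3/2 0; 0 2] + [136.0000 48.0000; 48.0000 18.0000] = [137.5000 48.0000; 48.0000 20.0000]
BᵀPA = [38.0000 -196.0000; 15.0000 -66.0000]
K = S⁻¹·BᵀPA = [0.0897 -1.6861; 0.5348 0.7466]
A−BK = [0.2859 0.6256; -0.8223 -1.9406]
AᵀP(A−BK) = [1.5706 2.8722; 2.8722 10.8027]
P' = Q + AᵀP(A−BK) = [6.5706 5.8722; 5.8722 13.0527]
tr(P') = 19.6233


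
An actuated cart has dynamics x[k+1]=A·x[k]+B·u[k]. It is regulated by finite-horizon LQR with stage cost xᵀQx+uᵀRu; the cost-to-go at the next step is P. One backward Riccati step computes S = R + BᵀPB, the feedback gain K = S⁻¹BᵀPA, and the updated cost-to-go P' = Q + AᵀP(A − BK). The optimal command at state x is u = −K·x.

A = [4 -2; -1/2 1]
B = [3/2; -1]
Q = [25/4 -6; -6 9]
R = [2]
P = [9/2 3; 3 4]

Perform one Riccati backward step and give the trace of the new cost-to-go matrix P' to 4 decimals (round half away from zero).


BᵀP = [3.7500 0.5000]
S = R + BᵀPB = [2] + [5.1250] = [7.1250]
BᵀPA = [14.7500 -7.0000]
K = S⁻¹·BᵀPA = [2.0702 -0.9825]
A−BK = [0.8947 -0.5263; 1.5702 0.0175]
AᵀP(A−BK) = [30.4649 -8.5088; -8.5088 3.1228]
P' = Q + AᵀP(A−BK) = [36.7149 -14.5088; -14.5088 12.1228]
tr(P') = 48.8377

48.8377


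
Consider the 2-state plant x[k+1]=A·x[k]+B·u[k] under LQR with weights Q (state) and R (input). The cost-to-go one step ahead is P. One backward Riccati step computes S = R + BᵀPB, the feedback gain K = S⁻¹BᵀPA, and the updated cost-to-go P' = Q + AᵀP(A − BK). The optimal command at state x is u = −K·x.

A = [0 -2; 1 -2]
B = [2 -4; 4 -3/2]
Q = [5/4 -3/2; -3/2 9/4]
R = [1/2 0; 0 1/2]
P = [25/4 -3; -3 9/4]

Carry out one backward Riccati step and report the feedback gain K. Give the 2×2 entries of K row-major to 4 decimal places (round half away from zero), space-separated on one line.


BᵀP = [0.5000 3.0000; -20.5000 8.6250]
S = R + BᵀPB = [1/2 0; 0 1/2] + [13.0000 -6.5000; -6.5000 69.0625] = [13.5000 -6.5000; -6.5000 69.5625]
BᵀPA = [3.0000 -7.0000; 8.6250 23.7500]
K = S⁻¹·BᵀPA = [0.2952 -0.3708; 0.1516 0.3068]
A−BK = [0.0159 -0.0313; 0.0466 -0.0566]
AᵀP(A−BK) = [0.0571 -0.0335; -0.0335 0.1185]
P' = Q + AᵀP(A−BK) = [1.3071 -1.5335; -1.5335 2.3685]
tr(P') = 3.6756

0.2952 -0.3708 0.1516 0.3068


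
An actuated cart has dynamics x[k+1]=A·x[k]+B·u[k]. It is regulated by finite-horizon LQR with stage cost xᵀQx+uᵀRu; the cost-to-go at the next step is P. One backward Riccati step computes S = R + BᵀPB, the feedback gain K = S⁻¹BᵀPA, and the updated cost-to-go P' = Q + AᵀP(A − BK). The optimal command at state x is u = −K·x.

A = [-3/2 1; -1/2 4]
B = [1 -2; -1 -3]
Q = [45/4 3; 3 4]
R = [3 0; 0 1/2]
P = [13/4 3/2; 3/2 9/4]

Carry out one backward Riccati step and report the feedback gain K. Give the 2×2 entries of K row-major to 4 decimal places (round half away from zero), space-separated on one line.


-0.3170 -0.4493 0.4054 -0.9770

BᵀP = [1.7500 -0.7500; -11.0000 -9.7500]
S = R + BᵀPB = [3 0; 0 1/2] + [2.5000 -1.2500; -1.2500 51.2500] = [5.5000 -1.2500; -1.2500 51.7500]
BᵀPA = [-2.2500 -1.2500; 21.3750 -50.0000]
K = S⁻¹·BᵀPA = [-0.3170 -0.4493; 0.4054 -0.9770]
A−BK = [-0.3723 -0.5047; 0.3992 0.6196]
AᵀP(A−BK) = [0.7467 0.7482; 0.7482 1.8365]
P' = Q + AᵀP(A−BK) = [11.9967 3.7482; 3.7482 5.8365]
tr(P') = 17.8332


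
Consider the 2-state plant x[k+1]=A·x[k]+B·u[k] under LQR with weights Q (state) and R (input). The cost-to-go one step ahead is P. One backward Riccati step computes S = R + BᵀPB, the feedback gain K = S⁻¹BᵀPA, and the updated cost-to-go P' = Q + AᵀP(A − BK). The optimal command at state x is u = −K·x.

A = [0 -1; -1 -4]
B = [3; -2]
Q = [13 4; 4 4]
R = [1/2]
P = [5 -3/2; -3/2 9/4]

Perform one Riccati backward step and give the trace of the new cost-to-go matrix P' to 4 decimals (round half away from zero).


42.6638

BᵀP = [18.0000 -9.0000]
S = R + BᵀPB = [1/2] + [72.0000] = [72.5000]
BᵀPA = [9.0000 18.0000]
K = S⁻¹·BᵀPA = [0.1241 0.2483]
A−BK = [-0.3724 -1.7448; -0.7517 -3.5034]
AᵀP(A−BK) = [1.1328 5.2655; 5.2655 24.5310]
P' = Q + AᵀP(A−BK) = [14.1328 9.2655; 9.2655 28.5310]
tr(P') = 42.6638


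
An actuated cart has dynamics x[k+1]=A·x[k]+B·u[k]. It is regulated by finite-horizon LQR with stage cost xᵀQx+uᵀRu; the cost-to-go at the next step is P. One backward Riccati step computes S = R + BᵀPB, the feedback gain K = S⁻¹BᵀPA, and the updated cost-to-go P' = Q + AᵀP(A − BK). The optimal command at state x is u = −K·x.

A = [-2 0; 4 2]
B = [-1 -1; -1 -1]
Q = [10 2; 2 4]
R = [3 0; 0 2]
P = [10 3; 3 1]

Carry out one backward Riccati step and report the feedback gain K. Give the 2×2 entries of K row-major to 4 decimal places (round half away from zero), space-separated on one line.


0.2198 -0.1758 0.3297 -0.2637

BᵀP = [-13.0000 -4.0000; -13.0000 -4.0000]
S = R + BᵀPB = [3 0; 0 2] + [17.0000 17.0000; 17.0000 17.0000] = [20.0000 17.0000; 17.0000 19.0000]
BᵀPA = [10.0000 -8.0000; 10.0000 -8.0000]
K = S⁻¹·BᵀPA = [0.2198 -0.1758; 0.3297 -0.2637]
A−BK = [-1.4505 -0.4396; 4.5495 1.5604]
AᵀP(A−BK) = [2.5055 0.3956; 0.3956 0.4835]
P' = Q + AᵀP(A−BK) = [12.5055 2.3956; 2.3956 4.4835]
tr(P') = 16.9890


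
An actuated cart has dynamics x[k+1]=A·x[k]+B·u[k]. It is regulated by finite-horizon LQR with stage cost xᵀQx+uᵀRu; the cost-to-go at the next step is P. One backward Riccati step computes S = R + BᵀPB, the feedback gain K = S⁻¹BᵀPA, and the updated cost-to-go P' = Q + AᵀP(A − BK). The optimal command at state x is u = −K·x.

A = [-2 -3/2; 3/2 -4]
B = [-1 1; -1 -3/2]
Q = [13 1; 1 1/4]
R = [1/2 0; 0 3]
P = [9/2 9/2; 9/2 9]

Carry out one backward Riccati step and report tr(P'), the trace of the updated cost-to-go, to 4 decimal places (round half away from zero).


22.5509

BᵀP = [-9.0000 -13.5000; -2.2500 -9.0000]
S = R + BᵀPB = [1/2 0; 0 3] + [22.5000 11.2500; 11.2500 11.2500] = [23.0000 11.2500; 11.2500 14.2500]
BᵀPA = [-2.2500 67.5000; -9.0000 39.3750]
K = S⁻¹·BᵀPA = [0.3439 2.5792; -0.9031 0.7269]
A−BK = [-0.7530 0.3523; 0.4893 -0.3304]
AᵀP(A−BK) = [3.8961 -2.2794; -2.2794 5.4048]
P' = Q + AᵀP(A−BK) = [16.8961 -1.2794; -1.2794 5.6548]
tr(P') = 22.5509


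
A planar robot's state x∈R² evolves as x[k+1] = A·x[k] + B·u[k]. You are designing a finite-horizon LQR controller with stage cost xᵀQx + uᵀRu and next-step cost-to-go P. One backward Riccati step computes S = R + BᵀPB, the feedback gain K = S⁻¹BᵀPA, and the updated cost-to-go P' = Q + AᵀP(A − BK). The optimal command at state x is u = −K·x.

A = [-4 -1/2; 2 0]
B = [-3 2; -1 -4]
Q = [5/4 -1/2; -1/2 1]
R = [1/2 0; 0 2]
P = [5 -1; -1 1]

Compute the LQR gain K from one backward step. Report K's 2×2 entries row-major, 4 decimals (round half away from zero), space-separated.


0.8889 0.1414 -0.6667 -0.0354

BᵀP = [-14.0000 2.0000; 14.0000 -6.0000]
S = R + BᵀPB = [1/2 0; 0 2] + [40.0000 -36.0000; -36.0000 52.0000] = [40.5000 -36.0000; -36.0000 54.0000]
BᵀPA = [60.0000 7.0000; -68.0000 -7.0000]
K = S⁻¹·BᵀPA = [0.8889 0.1414; -0.6667 -0.0354]
A−BK = [0.0000 -0.0051; 0.2222 0.0000]
AᵀP(A−BK) = [1.3333 0.1111; 0.1111 0.0126]
P' = Q + AᵀP(A−BK) = [2.5833 -0.3889; -0.3889 1.0126]
tr(P') = 3.5960


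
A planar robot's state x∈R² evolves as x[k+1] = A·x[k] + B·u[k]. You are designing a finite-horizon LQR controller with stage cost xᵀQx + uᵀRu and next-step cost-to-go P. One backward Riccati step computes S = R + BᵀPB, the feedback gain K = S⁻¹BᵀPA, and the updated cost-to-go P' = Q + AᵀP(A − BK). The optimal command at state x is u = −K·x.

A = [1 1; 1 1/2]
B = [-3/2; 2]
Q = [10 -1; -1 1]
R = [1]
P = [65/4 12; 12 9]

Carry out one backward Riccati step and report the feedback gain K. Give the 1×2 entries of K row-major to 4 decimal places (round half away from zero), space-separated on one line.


-0.2400 -0.2400

BᵀP = [-0.3750 0.0000]
S = R + BᵀPB = [1] + [0.5625] = [1.5625]
BᵀPA = [-0.3750 -0.3750]
K = S⁻¹·BᵀPA = [-0.2400 -0.2400]
A−BK = [0.6400 0.6400; 1.4800 0.9800]
AᵀP(A−BK) = [49.1600 38.6600; 38.6600 30.4100]
P' = Q + AᵀP(A−BK) = [59.1600 37.6600; 37.6600 31.4100]
tr(P') = 90.5700


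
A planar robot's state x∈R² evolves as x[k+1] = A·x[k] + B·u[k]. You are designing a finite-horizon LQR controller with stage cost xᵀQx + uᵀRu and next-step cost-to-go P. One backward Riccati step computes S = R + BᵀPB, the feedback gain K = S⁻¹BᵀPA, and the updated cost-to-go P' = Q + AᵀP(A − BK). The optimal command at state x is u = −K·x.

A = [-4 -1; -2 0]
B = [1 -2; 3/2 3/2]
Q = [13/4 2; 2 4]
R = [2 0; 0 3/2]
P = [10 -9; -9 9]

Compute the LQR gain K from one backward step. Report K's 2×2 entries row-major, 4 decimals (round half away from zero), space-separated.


BᵀP = [-3.5000 4.5000; -33.5000 31.5000]
S = R + BᵀPB = [2 0; 0 3/2] + [3.2500 13.7500; 13.7500 114.2500] = [5.2500 13.7500; 13.7500 115.7500]
BᵀPA = [5.0000 3.5000; 71.0000 33.5000]
K = S⁻¹·BᵀPA = [-0.9495 -0.1326; 0.7262 0.3052]
A−BK = [-1.5981 -0.2571; -1.6650 -0.2589]
AᵀP(A−BK) = [5.1884 0.9961; 0.9961 0.2410]
P' = Q + AᵀP(A−BK) = [8.4384 2.9961; 2.9961 4.2410]
tr(P') = 12.6794

-0.9495 -0.1326 0.7262 0.3052


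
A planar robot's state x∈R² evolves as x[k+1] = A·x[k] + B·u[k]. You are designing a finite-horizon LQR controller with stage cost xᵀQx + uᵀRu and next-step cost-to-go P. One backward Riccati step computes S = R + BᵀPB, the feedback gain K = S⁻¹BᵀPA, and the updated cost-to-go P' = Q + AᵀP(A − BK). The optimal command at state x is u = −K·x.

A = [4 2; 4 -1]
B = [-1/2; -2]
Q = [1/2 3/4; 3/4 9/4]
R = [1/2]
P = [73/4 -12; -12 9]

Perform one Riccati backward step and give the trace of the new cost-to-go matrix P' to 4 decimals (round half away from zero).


BᵀP = [14.8750 -12.0000]
S = R + BᵀPB = [1/2] + [16.5625] = [17.0625]
BᵀPA = [11.5000 41.7500]
K = S⁻¹·BᵀPA = [0.6740 2.4469]
A−BK = [4.3370 3.2234; 5.3480 3.8938]
AᵀP(A−BK) = [44.2491 33.8608; 33.8608 27.8425]
P' = Q + AᵀP(A−BK) = [44.7491 34.6108; 34.6108 30.0925]
tr(P') = 74.8416

74.8416


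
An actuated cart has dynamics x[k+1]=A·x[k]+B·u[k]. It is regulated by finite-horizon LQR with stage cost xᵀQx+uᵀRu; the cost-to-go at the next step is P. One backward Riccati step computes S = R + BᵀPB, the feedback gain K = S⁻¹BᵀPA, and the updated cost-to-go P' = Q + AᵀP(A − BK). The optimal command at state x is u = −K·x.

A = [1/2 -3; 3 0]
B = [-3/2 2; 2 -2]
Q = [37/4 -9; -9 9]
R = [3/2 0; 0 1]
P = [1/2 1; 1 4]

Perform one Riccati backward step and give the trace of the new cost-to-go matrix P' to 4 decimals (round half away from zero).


BᵀP = [1.2500 6.5000; -1.0000 -6.0000]
S = R + BᵀPB = [3/2 0; 0 1] + [11.1250 -10.5000; -10.5000 10.0000] = [12.6250 -10.5000; -10.5000 11.0000]
BᵀPA = [20.1250 -3.7500; -18.5000 3.0000]
K = S⁻¹·BᵀPA = [0.9476 -0.3406; -0.7773 -0.0524]
A−BK = [3.4760 -3.4061; -0.4498 0.5764]
AᵀP(A−BK) = [5.6747 -3.8646; -3.8646 3.3799]
P' = Q + AᵀP(A−BK) = [14.9247 -12.8646; -12.8646 12.3799]
tr(P') = 27.3046

27.3046


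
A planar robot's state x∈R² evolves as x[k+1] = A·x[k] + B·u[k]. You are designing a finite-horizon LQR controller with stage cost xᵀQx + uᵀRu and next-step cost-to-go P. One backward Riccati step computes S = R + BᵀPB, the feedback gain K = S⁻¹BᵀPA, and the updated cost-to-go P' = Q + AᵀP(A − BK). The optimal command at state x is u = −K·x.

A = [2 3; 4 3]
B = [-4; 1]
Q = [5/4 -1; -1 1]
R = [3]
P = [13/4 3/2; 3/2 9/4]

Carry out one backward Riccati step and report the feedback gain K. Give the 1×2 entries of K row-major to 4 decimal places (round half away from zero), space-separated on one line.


BᵀP = [-11.5000 -3.7500]
S = R + BᵀPB = [3] + [42.2500] = [45.2500]
BᵀPA = [-38.0000 -45.7500]
K = S⁻¹·BᵀPA = [-0.8398 -1.0110]
A−BK = [-1.3591 -1.0442; 4.8398 4.0110]
AᵀP(A−BK) = [41.0884 35.0801; 35.0801 30.2445]
P' = Q + AᵀP(A−BK) = [42.3384 34.0801; 34.0801 31.2445]
tr(P') = 73.5829

-0.8398 -1.0110


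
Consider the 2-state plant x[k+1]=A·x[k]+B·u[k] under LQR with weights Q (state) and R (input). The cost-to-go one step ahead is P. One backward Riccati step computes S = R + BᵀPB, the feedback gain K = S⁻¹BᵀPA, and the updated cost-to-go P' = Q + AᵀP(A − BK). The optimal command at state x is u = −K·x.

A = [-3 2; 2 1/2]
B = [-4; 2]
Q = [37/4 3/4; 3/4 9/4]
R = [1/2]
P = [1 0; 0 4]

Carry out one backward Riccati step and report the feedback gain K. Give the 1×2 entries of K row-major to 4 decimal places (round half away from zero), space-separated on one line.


0.8615 -0.1231

BᵀP = [-4.0000 8.0000]
S = R + BᵀPB = [1/2] + [32.0000] = [32.5000]
BᵀPA = [28.0000 -4.0000]
K = S⁻¹·BᵀPA = [0.8615 -0.1231]
A−BK = [0.4462 1.5077; 0.2769 0.7462]
AᵀP(A−BK) = [0.8769 1.4462; 1.4462 4.5077]
P' = Q + AᵀP(A−BK) = [10.1269 2.1962; 2.1962 6.7577]
tr(P') = 16.8846


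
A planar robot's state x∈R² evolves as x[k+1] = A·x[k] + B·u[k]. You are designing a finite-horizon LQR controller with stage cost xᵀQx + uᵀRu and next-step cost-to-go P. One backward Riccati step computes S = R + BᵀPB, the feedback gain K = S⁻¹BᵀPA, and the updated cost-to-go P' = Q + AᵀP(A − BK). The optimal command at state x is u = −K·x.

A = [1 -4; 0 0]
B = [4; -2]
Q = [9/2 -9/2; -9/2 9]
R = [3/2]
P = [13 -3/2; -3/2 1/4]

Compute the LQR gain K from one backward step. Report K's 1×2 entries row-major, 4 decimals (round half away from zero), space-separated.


0.2345 -0.9382

BᵀP = [55.0000 -6.5000]
S = R + BᵀPB = [3/2] + [233.0000] = [234.5000]
BᵀPA = [55.0000 -220.0000]
K = S⁻¹·BᵀPA = [0.2345 -0.9382]
A−BK = [0.0618 -0.2473; 0.4691 -1.8763]
AᵀP(A−BK) = [0.1002 -0.4009; -0.4009 1.6034]
P' = Q + AᵀP(A−BK) = [4.6002 -4.9009; -4.9009 10.6034]
tr(P') = 15.2036


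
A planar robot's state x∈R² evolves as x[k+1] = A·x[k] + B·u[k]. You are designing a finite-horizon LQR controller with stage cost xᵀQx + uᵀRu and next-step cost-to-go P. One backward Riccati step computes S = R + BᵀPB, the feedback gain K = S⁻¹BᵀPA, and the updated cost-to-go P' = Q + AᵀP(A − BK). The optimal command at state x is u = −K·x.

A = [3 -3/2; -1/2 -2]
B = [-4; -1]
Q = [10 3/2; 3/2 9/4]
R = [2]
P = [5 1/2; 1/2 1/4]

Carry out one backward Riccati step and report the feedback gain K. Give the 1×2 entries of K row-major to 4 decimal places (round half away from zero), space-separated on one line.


-0.7000 0.4087

BᵀP = [-20.5000 -2.2500]
S = R + BᵀPB = [2] + [84.2500] = [86.2500]
BᵀPA = [-60.3750 35.2500]
K = S⁻¹·BᵀPA = [-0.7000 0.4087]
A−BK = [0.2000 0.1348; -1.2000 -1.5913]
AᵀP(A−BK) = [1.3000 -0.2000; -0.2000 0.8435]
P' = Q + AᵀP(A−BK) = [11.3000 1.3000; 1.3000 3.0935]
tr(P') = 14.3935


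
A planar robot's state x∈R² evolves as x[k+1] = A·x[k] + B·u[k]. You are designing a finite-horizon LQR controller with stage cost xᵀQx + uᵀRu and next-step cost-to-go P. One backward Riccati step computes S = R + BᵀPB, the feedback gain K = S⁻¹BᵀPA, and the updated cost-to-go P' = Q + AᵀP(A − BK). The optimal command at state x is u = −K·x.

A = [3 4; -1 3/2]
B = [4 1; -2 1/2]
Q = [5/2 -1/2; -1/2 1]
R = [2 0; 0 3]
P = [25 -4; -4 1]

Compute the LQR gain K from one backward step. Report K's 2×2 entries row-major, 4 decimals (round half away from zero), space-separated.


BᵀP = [108.0000 -18.0000; 23.0000 -3.5000]
S = R + BᵀPB = [2 0; 0 3] + [468.0000 99.0000; 99.0000 21.2500] = [470.0000 99.0000; 99.0000 24.2500]
BᵀPA = [342.0000 405.0000; 72.5000 86.7500]
K = S⁻¹·BᵀPA = [0.6990 0.7723; 0.1359 0.4244]
A−BK = [0.0680 0.4864; 0.3301 2.8324]
AᵀP(A−BK) = [1.0777 1.6019; 1.6019 4.6489]
P' = Q + AᵀP(A−BK) = [3.5777 1.1019; 1.1019 5.6489]
tr(P') = 9.2266

0.6990 0.7723 0.1359 0.4244


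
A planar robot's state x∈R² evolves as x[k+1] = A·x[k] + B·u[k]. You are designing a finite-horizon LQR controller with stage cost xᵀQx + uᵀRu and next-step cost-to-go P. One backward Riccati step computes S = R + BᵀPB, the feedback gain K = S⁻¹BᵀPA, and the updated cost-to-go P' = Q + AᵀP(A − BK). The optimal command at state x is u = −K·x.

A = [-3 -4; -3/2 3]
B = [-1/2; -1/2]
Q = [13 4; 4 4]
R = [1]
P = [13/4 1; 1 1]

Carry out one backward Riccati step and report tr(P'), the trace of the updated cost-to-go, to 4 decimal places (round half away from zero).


58.4939

BᵀP = [-2.1250 -1.0000]
S = R + BᵀPB = [1] + [1.5625] = [2.5625]
BᵀPA = [7.8750 5.5000]
K = S⁻¹·BᵀPA = [3.0732 2.1463]
A−BK = [-1.4634 -2.9268; 0.0366 4.0732]
AᵀP(A−BK) = [16.2988 14.5976; 14.5976 25.1951]
P' = Q + AᵀP(A−BK) = [29.2988 18.5976; 18.5976 29.1951]
tr(P') = 58.4939


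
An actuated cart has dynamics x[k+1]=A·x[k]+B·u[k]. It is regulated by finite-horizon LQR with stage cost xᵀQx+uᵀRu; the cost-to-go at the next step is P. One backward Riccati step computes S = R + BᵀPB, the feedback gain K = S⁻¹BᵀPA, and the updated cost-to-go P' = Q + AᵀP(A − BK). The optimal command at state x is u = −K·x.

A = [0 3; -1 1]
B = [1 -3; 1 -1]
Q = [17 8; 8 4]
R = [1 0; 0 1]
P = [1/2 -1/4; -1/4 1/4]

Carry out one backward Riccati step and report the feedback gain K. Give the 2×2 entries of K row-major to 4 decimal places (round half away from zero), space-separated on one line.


BᵀP = [0.2500 0.0000; -1.2500 0.5000]
S = R + BᵀPB = [1 0; 0 1] + [0.2500 -0.7500; -0.7500 3.2500] = [1.2500 -0.7500; -0.7500 4.2500]
BᵀPA = [0.0000 0.7500; -0.5000 -3.2500]
K = S⁻¹·BᵀPA = [-0.0789 0.1579; -0.1316 -0.7368]
A−BK = [-0.3158 0.6316; -1.0526 0.1053]
AᵀP(A−BK) = [0.1842 0.1316; 0.1316 0.7368]
P' = Q + AᵀP(A−BK) = [17.1842 8.1316; 8.1316 4.7368]
tr(P') = 21.9211

-0.0789 0.1579 -0.1316 -0.7368


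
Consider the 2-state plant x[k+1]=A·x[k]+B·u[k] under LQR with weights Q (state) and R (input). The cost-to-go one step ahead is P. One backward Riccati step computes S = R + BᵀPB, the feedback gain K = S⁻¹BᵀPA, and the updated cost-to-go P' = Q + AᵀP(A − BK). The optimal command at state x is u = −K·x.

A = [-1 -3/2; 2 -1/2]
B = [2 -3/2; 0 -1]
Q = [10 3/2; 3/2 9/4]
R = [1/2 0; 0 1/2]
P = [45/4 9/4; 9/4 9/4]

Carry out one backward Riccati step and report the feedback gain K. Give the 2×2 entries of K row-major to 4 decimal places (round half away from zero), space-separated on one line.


BᵀP = [22.5000 4.5000; -19.1250 -5.6250]
S = R + BᵀPB = [1/2 0; 0 1/2] + [45.0000 -38.2500; -38.2500 34.3125] = [45.5000 -38.2500; -38.2500 34.8125]
BᵀPA = [-13.5000 -36.0000; 7.8750 31.5000]
K = S⁻¹·BᵀPA = [-1.3957 -0.4001; -1.3073 0.4652]
A−BK = [-0.1696 -0.0019; 0.6927 -0.0348]
AᵀP(A−BK) = [2.7030 -0.0651; -0.0651 0.1913]
P' = Q + AᵀP(A−BK) = [12.7030 1.4349; 1.4349 2.4413]
tr(P') = 15.1444

-1.3957 -0.4001 -1.3073 0.4652


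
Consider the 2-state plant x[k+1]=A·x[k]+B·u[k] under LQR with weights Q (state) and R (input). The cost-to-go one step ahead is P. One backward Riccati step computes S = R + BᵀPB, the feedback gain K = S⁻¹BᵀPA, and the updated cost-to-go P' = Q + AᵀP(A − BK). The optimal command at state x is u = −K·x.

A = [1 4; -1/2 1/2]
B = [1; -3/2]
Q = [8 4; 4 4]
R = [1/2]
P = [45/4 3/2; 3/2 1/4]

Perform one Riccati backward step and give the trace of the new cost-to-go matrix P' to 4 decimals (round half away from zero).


27.6500

BᵀP = [9.0000 1.1250]
S = R + BᵀPB = [1/2] + [7.3125] = [7.8125]
BᵀPA = [8.4375 36.5625]
K = S⁻¹·BᵀPA = [1.0800 4.6800]
A−BK = [-0.0800 -0.6800; 1.1200 7.5200]
AᵀP(A−BK) = [0.7000 3.2000; 3.2000 14.9500]
P' = Q + AᵀP(A−BK) = [8.7000 7.2000; 7.2000 18.9500]
tr(P') = 27.6500


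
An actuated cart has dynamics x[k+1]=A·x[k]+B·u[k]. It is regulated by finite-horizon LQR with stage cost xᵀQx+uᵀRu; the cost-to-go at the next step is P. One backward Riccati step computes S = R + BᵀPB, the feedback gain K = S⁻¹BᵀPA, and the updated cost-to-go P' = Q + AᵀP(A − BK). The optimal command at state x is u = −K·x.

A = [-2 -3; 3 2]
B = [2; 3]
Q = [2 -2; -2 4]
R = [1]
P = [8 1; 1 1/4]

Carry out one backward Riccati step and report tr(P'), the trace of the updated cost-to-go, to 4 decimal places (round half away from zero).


14.3862

BᵀP = [19.0000 2.7500]
S = R + BᵀPB = [1] + [46.2500] = [47.2500]
BᵀPA = [-29.7500 -51.5000]
K = S⁻¹·BᵀPA = [-0.6296 -1.0899]
A−BK = [-0.7407 -0.8201; 4.8889 5.2698]
AᵀP(A−BK) = [3.5185 4.0741; 4.0741 4.8677]
P' = Q + AᵀP(A−BK) = [5.5185 2.0741; 2.0741 8.8677]
tr(P') = 14.3862


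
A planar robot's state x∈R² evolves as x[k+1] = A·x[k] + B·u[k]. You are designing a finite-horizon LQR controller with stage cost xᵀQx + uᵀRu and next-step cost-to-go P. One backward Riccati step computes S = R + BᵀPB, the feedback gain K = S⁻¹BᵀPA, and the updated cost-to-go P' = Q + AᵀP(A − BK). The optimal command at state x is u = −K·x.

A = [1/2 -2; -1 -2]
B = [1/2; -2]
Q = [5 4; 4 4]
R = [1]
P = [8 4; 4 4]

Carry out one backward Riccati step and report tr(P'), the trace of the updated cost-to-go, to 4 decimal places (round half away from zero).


53.1818

BᵀP = [-4.0000 -6.0000]
S = R + BᵀPB = [1] + [10.0000] = [11.0000]
BᵀPA = [4.0000 20.0000]
K = S⁻¹·BᵀPA = [0.3636 1.8182]
A−BK = [0.3182 -2.9091; -0.2727 1.6364]
AᵀP(A−BK) = [0.5455 -3.2727; -3.2727 43.6364]
P' = Q + AᵀP(A−BK) = [5.5455 0.7273; 0.7273 47.6364]
tr(P') = 53.1818


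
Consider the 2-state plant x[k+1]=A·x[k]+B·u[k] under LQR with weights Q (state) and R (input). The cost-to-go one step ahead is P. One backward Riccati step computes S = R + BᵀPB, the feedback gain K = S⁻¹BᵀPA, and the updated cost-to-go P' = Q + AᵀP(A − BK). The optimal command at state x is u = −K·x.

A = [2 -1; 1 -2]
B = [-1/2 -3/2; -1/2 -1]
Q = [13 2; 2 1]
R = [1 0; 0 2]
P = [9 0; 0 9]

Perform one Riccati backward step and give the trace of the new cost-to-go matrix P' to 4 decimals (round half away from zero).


BᵀP = [-4.5000 -4.5000; -13.5000 -9.0000]
S = R + BᵀPB = [1 0; 0 2] + [4.5000 11.2500; 11.2500 29.2500] = [5.5000 11.2500; 11.2500 31.2500]
BᵀPA = [-13.5000 13.5000; -36.0000 31.5000]
K = S⁻¹·BᵀPA = [-0.3724 1.4897; -1.0179 0.4717]
A−BK = [0.2869 0.4524; -0.2041 -0.7834]
AᵀP(A−BK) = [3.3269 1.0924; 1.0924 10.0303]
P' = Q + AᵀP(A−BK) = [16.3269 3.0924; 3.0924 11.0303]
tr(P') = 27.3572

27.3572


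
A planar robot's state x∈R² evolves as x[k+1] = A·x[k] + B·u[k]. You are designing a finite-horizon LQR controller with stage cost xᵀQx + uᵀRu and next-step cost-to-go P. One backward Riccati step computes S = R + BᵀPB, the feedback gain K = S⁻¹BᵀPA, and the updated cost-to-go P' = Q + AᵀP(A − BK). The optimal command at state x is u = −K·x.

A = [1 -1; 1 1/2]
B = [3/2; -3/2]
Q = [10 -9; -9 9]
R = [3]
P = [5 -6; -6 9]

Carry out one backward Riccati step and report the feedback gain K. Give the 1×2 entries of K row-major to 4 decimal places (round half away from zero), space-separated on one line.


-0.0976 -0.4512

BᵀP = [16.5000 -22.5000]
S = R + BᵀPB = [3] + [58.5000] = [61.5000]
BᵀPA = [-6.0000 -27.7500]
K = S⁻¹·BᵀPA = [-0.0976 -0.4512]
A−BK = [1.1463 -0.3232; 0.8537 -0.1768]
AᵀP(A−BK) = [1.4146 -0.2073; -0.2073 0.7287]
P' = Q + AᵀP(A−BK) = [11.4146 -9.2073; -9.2073 9.7287]
tr(P') = 21.1433


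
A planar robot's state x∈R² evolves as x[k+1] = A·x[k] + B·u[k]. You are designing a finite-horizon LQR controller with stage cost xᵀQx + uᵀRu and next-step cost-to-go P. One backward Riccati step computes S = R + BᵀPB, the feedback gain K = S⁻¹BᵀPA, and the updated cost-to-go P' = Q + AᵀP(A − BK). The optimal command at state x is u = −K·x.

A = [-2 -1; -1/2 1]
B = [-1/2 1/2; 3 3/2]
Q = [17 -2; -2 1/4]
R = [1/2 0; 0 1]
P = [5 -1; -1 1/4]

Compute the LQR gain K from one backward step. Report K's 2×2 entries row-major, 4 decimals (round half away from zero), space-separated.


1.4156 0.9351 -0.5325 -0.2338

BᵀP = [-5.5000 1.2500; 1.0000 -0.1250]
S = R + BᵀPB = [1/2 0; 0 1] + [6.5000 -0.8750; -0.8750 0.3125] = [7.0000 -0.8750; -0.8750 1.3125]
BᵀPA = [10.3750 6.7500; -1.9375 -1.1250]
K = S⁻¹·BᵀPA = [1.4156 0.9351; -0.5325 -0.2338]
A−BK = [-1.0260 -0.4156; -3.9481 -1.4545]
AᵀP(A−BK) = [2.3442 1.2208; 1.2208 0.6753]
P' = Q + AᵀP(A−BK) = [19.3442 -0.7792; -0.7792 0.9253]
tr(P') = 20.2695


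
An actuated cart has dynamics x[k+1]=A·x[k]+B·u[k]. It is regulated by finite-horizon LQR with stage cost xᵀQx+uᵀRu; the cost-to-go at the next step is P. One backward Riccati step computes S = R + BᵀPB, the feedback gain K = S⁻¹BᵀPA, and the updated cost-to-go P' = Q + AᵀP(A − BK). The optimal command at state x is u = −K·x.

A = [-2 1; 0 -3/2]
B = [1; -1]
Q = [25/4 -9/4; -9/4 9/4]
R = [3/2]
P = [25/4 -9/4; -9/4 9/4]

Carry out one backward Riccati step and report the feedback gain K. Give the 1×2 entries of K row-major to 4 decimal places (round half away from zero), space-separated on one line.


BᵀP = [8.5000 -4.5000]
S = R + BᵀPB = [3/2] + [13.0000] = [14.5000]
BᵀPA = [-17.0000 15.2500]
K = S⁻¹·BᵀPA = [-1.1724 1.0517]
A−BK = [-0.8276 -0.0517; -1.1724 -0.4483]
AᵀP(A−BK) = [5.0690 -1.3707; -1.3707 2.0237]
P' = Q + AᵀP(A−BK) = [11.3190 -3.6207; -3.6207 4.2737]
tr(P') = 15.5927

-1.1724 1.0517


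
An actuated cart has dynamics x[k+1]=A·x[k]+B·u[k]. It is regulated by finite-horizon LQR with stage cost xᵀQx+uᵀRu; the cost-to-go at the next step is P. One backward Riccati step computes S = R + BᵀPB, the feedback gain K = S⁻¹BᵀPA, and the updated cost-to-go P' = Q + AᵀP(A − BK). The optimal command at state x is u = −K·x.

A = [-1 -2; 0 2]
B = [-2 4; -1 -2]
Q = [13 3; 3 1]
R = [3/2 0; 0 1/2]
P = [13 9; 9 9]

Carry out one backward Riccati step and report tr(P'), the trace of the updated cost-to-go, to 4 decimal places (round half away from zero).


14.7062

BᵀP = [-35.0000 -27.0000; 34.0000 18.0000]
S = R + BᵀPB = [3/2 0; 0 1/2] + [97.0000 -86.0000; -86.0000 100.0000] = [98.5000 -86.0000; -86.0000 100.5000]
BᵀPA = [35.0000 16.0000; -34.0000 -32.0000]
K = S⁻¹·BᵀPA = [0.2371 -0.4570; -0.1354 -0.7095]
A−BK = [0.0159 -0.0761; -0.0338 0.1240]
AᵀP(A−BK) = [0.0974 -0.1270; -0.1270 0.6088]
P' = Q + AᵀP(A−BK) = [13.0974 2.8730; 2.8730 1.6088]
tr(P') = 14.7062


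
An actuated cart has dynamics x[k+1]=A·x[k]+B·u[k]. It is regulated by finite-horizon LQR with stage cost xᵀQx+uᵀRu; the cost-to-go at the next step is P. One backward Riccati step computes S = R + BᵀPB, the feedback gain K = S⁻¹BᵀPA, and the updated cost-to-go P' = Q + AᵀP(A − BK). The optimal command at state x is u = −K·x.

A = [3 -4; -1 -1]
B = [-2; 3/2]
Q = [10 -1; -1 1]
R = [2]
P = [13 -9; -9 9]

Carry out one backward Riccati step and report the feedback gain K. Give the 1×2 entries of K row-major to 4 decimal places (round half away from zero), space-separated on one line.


BᵀP = [-39.5000 31.5000]
S = R + BᵀPB = [2] + [126.2500] = [128.2500]
BᵀPA = [-150.0000 126.5000]
K = S⁻¹·BᵀPA = [-1.1696 0.9864]
A−BK = [0.6608 -2.0273; 0.7544 -2.4795]
AᵀP(A−BK) = [4.5614 -8.0468; -8.0468 20.2261]
P' = Q + AᵀP(A−BK) = [14.5614 -9.0468; -9.0468 21.2261]
tr(P') = 35.7875

-1.1696 0.9864


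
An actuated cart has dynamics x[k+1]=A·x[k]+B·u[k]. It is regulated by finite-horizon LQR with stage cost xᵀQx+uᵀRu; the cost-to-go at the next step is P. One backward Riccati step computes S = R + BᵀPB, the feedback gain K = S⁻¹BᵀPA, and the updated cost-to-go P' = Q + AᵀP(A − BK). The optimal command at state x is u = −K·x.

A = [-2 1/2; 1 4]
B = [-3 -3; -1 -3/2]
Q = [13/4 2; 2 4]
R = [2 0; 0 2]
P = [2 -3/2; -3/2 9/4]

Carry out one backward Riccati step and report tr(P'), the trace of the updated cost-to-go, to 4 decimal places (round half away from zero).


BᵀP = [-4.5000 2.2500; -3.7500 1.1250]
S = R + BᵀPB = [2 0; 0 2] + [11.2500 10.1250; 10.1250 9.5625] = [13.2500 10.1250; 10.1250 11.5625]
BᵀPA = [11.2500 6.7500; 8.6250 2.6250]
K = S⁻¹·BᵀPA = [0.8434 1.0154; 0.0074 -0.6621]
A−BK = [0.5524 1.5598; 1.8545 4.0222]
AᵀP(A−BK) = [6.6979 12.5376; 12.5376 25.3841]
P' = Q + AᵀP(A−BK) = [9.9479 14.5376; 14.5376 29.3841]
tr(P') = 39.3320

39.3320


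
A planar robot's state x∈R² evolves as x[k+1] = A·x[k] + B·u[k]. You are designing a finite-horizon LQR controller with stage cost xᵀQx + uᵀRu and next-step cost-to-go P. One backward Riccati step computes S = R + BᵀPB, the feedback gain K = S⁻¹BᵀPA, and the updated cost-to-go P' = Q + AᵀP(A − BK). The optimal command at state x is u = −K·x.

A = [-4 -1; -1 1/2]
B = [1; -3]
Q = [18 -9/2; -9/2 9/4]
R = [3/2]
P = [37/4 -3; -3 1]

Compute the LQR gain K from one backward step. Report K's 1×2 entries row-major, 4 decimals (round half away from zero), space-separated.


BᵀP = [18.2500 -6.0000]
S = R + BᵀPB = [3/2] + [36.2500] = [37.7500]
BᵀPA = [-67.0000 -21.2500]
K = S⁻¹·BᵀPA = [-1.7748 -0.5629]
A−BK = [-2.2252 -0.4371; -6.3245 -1.1887]
AᵀP(A−BK) = [6.0861 1.7848; 1.7848 0.5381]
P' = Q + AᵀP(A−BK) = [24.0861 -2.7152; -2.7152 2.7881]
tr(P') = 26.8742

-1.7748 -0.5629
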